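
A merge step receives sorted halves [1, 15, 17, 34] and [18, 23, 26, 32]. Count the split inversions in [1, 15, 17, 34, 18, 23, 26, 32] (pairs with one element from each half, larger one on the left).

Count, for every r in R, how many entries of L exceed r:
r = 18: 34 → 1
r = 23: 34 → 1
r = 26: 34 → 1
r = 32: 34 → 1
Cross-inversions: 1 + 1 + 1 + 1 = 4

4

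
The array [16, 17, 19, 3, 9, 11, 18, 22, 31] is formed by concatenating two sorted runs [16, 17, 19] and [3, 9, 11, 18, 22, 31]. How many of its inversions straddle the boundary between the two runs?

Cross-inversions: 10

Take each right-half value and tally the left-half values above it:
r = 3: 16, 17, 19 → 3
r = 9: 16, 17, 19 → 3
r = 11: 16, 17, 19 → 3
r = 18: 19 → 1
r = 22: none → 0
r = 31: none → 0
Cross-inversions: 3 + 3 + 3 + 1 + 0 + 0 = 10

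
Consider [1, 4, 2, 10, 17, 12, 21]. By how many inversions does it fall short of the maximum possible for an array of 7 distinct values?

Maximum inversions for 7 distinct elements is C(7, 2) = 7·6/2 = 21.
Current inversions — for each element, count later smaller elements:
1: 0
4: 1
2: 0
10: 0
17: 1
12: 0
21: 0
Current total: 0 + 1 + 0 + 0 + 1 + 0 + 0 = 2
Shortfall: 21 − 2 = 19

19 inversions short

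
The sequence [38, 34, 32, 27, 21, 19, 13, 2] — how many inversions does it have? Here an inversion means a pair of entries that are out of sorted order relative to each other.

For each element, count later entries that are smaller:
38: 7
34: 6
32: 5
27: 4
21: 3
19: 2
13: 1
2: 0
Sum: 7 + 6 + 5 + 4 + 3 + 2 + 1 + 0 = 28

28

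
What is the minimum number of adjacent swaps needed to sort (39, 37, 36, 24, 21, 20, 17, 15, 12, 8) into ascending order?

Each adjacent swap fixes exactly one inversion, so the minimum swap count equals the number of inversions.
Count inversions — for each element, later elements that are smaller:
39: 37, 36, 24, 21, 20, 17, 15, 12, 8 → 9
37: 36, 24, 21, 20, 17, 15, 12, 8 → 8
36: 24, 21, 20, 17, 15, 12, 8 → 7
24: 21, 20, 17, 15, 12, 8 → 6
21: 20, 17, 15, 12, 8 → 5
20: 17, 15, 12, 8 → 4
17: 15, 12, 8 → 3
15: 12, 8 → 2
12: 8 → 1
8: none → 0
Total inversions: 9 + 8 + 7 + 6 + 5 + 4 + 3 + 2 + 1 + 0 = 45

45 adjacent swaps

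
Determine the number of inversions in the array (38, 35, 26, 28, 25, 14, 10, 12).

Sweep left to right; for each value list the smaller values that follow it:
38: 7
35: 6
26: 4
28: 4
25: 3
14: 2
10: 0
12: 0
Sum: 7 + 6 + 4 + 4 + 3 + 2 + 0 + 0 = 26

26 out-of-order pairs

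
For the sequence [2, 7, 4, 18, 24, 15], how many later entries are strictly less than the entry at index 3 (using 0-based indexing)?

The element at index 3 is 18.
Elements after it: 24, 15
Those smaller than 18: 15

1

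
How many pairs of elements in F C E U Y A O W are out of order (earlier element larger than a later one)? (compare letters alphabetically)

There are 10 inversions.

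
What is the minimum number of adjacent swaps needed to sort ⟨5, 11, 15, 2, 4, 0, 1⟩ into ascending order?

16 swaps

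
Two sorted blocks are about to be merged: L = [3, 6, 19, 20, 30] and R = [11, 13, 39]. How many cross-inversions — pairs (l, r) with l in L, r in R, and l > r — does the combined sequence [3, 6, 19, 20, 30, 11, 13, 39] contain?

For each element r of the right run, count left-run elements greater than r:
r = 11: 19, 20, 30 → 3
r = 13: 19, 20, 30 → 3
r = 39: none → 0
Cross-inversions: 3 + 3 + 0 = 6

6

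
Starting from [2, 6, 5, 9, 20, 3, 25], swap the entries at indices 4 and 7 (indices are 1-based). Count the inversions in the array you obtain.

8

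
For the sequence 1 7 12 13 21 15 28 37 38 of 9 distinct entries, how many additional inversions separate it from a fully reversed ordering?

35

Maximum inversions for 9 distinct elements is C(9, 2) = 9·8/2 = 36.
Current inversions — for each element, count later smaller elements:
1: 0
7: 0
12: 0
13: 0
21: 1
15: 0
28: 0
37: 0
38: 0
Current total: 0 + 0 + 0 + 0 + 1 + 0 + 0 + 0 + 0 = 1
Shortfall: 36 − 1 = 35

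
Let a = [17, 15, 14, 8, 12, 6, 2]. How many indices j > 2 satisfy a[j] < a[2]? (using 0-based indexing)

4

The element at index 2 is 14.
Elements after it: 8, 12, 6, 2
Those smaller than 14: 8, 12, 6, 2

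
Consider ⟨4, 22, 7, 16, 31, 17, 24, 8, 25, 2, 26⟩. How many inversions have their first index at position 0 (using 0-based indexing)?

The element at index 0 is 4.
Elements after it: 22, 7, 16, 31, 17, 24, 8, 25, 2, 26
Those smaller than 4: 2

1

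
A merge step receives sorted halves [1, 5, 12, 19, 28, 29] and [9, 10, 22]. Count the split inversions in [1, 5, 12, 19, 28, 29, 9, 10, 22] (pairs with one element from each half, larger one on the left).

For each element r of the right run, count left-run elements greater than r:
r = 9: 12, 19, 28, 29 → 4
r = 10: 12, 19, 28, 29 → 4
r = 22: 28, 29 → 2
Cross-inversions: 4 + 4 + 2 = 10

Cross-inversions: 10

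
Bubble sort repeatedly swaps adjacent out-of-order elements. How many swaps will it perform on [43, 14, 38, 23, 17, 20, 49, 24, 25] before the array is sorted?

Each adjacent swap fixes exactly one inversion, so the minimum swap count equals the number of inversions.
Count inversions — for each element, later elements that are smaller:
43: 14, 38, 23, 17, 20, 24, 25 → 7
14: none → 0
38: 23, 17, 20, 24, 25 → 5
23: 17, 20 → 2
17: none → 0
20: none → 0
49: 24, 25 → 2
24: none → 0
25: none → 0
Total inversions: 7 + 0 + 5 + 2 + 0 + 0 + 2 + 0 + 0 = 16

16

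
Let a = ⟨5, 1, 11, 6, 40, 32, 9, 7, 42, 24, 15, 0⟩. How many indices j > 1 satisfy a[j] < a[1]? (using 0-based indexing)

The element at index 1 is 1.
Elements after it: 11, 6, 40, 32, 9, 7, 42, 24, 15, 0
Those smaller than 1: 0

1 such element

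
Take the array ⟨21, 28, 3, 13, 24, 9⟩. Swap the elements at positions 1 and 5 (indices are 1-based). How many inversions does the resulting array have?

Positions 1 and 5 hold 21 and 24; after swapping, the array is [24, 28, 3, 13, 21, 9].
Element-by-element contributions:
24: 4
28: 4
3: 0
13: 1
21: 1
9: 0
Sum: 4 + 4 + 0 + 1 + 1 + 0 = 10

10 inversions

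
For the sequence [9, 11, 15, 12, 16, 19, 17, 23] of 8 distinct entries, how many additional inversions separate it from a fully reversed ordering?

Maximum inversions for 8 distinct elements is C(8, 2) = 8·7/2 = 28.
Current inversions — for each element, count later smaller elements:
9: 0
11: 0
15: 1
12: 0
16: 0
19: 1
17: 0
23: 0
Current total: 0 + 0 + 1 + 0 + 0 + 1 + 0 + 0 = 2
Shortfall: 28 − 2 = 26

26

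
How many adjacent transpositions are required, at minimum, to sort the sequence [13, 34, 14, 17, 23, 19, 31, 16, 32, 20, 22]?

Each adjacent swap fixes exactly one inversion, so the minimum swap count equals the number of inversions.
Count inversions — for each element, later elements that are smaller:
13: none → 0
34: 14, 17, 23, 19, 31, 16, 32, 20, 22 → 9
14: none → 0
17: 16 → 1
23: 19, 16, 20, 22 → 4
19: 16 → 1
31: 16, 20, 22 → 3
16: none → 0
32: 20, 22 → 2
20: none → 0
22: none → 0
Total inversions: 0 + 9 + 0 + 1 + 4 + 1 + 3 + 0 + 2 + 0 + 0 = 20

20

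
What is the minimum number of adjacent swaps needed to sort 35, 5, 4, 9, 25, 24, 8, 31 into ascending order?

Minimum adjacent swaps = number of inversions (each swap of adjacent out-of-order elements removes one inversion and no swap can remove more).
Count inversions — for each element, later elements that are smaller:
35: 5, 4, 9, 25, 24, 8, 31 → 7
5: 4 → 1
4: none → 0
9: 8 → 1
25: 24, 8 → 2
24: 8 → 1
8: none → 0
31: none → 0
Total inversions: 7 + 1 + 0 + 1 + 2 + 1 + 0 + 0 = 12

12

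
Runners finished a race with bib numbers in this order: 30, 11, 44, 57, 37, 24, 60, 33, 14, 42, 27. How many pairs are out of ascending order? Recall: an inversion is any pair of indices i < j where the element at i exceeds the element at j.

28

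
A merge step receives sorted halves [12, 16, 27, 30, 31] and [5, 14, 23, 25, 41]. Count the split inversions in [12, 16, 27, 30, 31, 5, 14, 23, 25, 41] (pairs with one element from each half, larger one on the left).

15 split inversions

For each element r of the right run, count left-run elements greater than r:
r = 5: 12, 16, 27, 30, 31 → 5
r = 14: 16, 27, 30, 31 → 4
r = 23: 27, 30, 31 → 3
r = 25: 27, 30, 31 → 3
r = 41: none → 0
Cross-inversions: 5 + 4 + 3 + 3 + 0 = 15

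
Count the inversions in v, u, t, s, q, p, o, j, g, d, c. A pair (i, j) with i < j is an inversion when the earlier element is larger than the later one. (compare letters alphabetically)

There are 55 inversions.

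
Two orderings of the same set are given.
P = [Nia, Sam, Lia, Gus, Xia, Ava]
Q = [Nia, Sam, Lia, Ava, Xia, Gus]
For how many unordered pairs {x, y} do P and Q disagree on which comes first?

Assign each item its position (1..6) in the first ordering, then rewrite the second ordering as that position sequence:
positions: Nia→1, Sam→2, Lia→3, Gus→4, Xia→5, Ava→6
second ordering as positions: [1, 2, 3, 6, 5, 4]
Discordant pairs = inversions in this position sequence.
1: 0
2: 0
3: 0
6: 5, 4 → 2
5: 4 → 1
4: 0
Total: 0 + 0 + 0 + 2 + 1 + 0 = 3

3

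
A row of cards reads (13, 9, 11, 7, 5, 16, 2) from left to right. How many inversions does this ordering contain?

15 inversions

For each element, count later entries that are smaller:
13 → 9, 11, 7, 5, 2 → 5
9 → 7, 5, 2 → 3
11 → 7, 5, 2 → 3
7 → 5, 2 → 2
5 → 2 → 1
16 → 2 → 1
2 → none → 0
Sum: 5 + 3 + 3 + 2 + 1 + 1 + 0 = 15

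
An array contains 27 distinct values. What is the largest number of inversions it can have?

351

The maximum occurs when the array is in strictly decreasing order: every one of the C(27, 2) pairs is inverted.
C(27, 2) = 27·26/2 = 351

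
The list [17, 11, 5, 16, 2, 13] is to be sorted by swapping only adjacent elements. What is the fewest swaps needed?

The minimum number of adjacent swaps to sort an array equals its inversion count, since every such swap removes exactly one inversion.
Count inversions — for each element, later elements that are smaller:
17: 11, 5, 16, 2, 13 → 5
11: 5, 2 → 2
5: 2 → 1
16: 2, 13 → 2
2: none → 0
13: none → 0
Total inversions: 5 + 2 + 1 + 2 + 0 + 0 = 10

10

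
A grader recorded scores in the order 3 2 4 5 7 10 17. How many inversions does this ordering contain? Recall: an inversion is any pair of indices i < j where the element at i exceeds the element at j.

Inversion pairs (indices are 0-based):
(0,1): 3 > 2
That's 1 pair.

1 inversion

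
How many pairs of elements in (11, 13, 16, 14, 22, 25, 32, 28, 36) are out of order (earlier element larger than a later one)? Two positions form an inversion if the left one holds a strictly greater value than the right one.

2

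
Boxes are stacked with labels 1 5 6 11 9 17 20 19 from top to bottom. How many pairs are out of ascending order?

Sweep left to right; for each value list the smaller values that follow it:
1 → none → 0
5 → none → 0
6 → none → 0
11 → 9 → 1
9 → none → 0
17 → none → 0
20 → 19 → 1
19 → none → 0
Sum: 0 + 0 + 0 + 1 + 0 + 0 + 1 + 0 = 2

2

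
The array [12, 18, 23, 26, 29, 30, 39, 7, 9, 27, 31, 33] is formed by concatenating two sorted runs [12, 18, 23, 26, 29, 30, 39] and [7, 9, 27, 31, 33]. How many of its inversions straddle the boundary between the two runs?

For each element r of the right run, count left-run elements greater than r:
r = 7: 12, 18, 23, 26, 29, 30, 39 → 7
r = 9: 12, 18, 23, 26, 29, 30, 39 → 7
r = 27: 29, 30, 39 → 3
r = 31: 39 → 1
r = 33: 39 → 1
Cross-inversions: 7 + 7 + 3 + 1 + 1 = 19

19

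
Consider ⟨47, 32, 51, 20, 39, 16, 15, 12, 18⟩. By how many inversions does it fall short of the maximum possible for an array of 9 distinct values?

Maximum inversions for 9 distinct elements is C(9, 2) = 9·8/2 = 36.
Current inversions — for each element, count later smaller elements:
47: 7
32: 5
51: 6
20: 4
39: 4
16: 2
15: 1
12: 0
18: 0
Current total: 7 + 5 + 6 + 4 + 4 + 2 + 1 + 0 + 0 = 29
Shortfall: 36 − 29 = 7

7 inversions short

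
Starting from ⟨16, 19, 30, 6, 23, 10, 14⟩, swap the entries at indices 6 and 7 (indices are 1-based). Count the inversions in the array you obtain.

13 inversions

Positions 6 and 7 hold 10 and 14; after swapping, the array is [16, 19, 30, 6, 23, 14, 10].
Element-by-element contributions:
16 → 6, 14, 10 → 3
19 → 6, 14, 10 → 3
30 → 6, 23, 14, 10 → 4
6 → none → 0
23 → 14, 10 → 2
14 → 10 → 1
10 → none → 0
Sum: 3 + 3 + 4 + 0 + 2 + 1 + 0 = 13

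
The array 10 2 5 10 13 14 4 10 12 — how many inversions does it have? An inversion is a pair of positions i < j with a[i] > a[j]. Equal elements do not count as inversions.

For each element, count later entries that are smaller:
10 → 2, 5, 4 → 3
2 → none → 0
5 → 4 → 1
10 → 4 → 1
13 → 4, 10, 12 → 3
14 → 4, 10, 12 → 3
4 → none → 0
10 → none → 0
12 → none → 0
Sum: 3 + 0 + 1 + 1 + 3 + 3 + 0 + 0 + 0 = 11

11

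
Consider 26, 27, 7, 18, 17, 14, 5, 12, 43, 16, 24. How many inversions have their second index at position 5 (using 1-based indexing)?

The element at index 5 is 17.
Elements before it: 26, 27, 7, 18
Those larger than 17: 26, 27, 18

3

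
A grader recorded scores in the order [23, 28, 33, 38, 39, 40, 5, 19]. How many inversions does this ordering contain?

Sweep left to right; for each value list the smaller values that follow it:
23 → 5, 19 → 2
28 → 5, 19 → 2
33 → 5, 19 → 2
38 → 5, 19 → 2
39 → 5, 19 → 2
40 → 5, 19 → 2
5 → none → 0
19 → none → 0
Sum: 2 + 2 + 2 + 2 + 2 + 2 + 0 + 0 = 12

12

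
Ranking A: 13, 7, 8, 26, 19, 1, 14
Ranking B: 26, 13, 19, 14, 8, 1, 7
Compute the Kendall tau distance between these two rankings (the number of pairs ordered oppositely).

10 discordant pairs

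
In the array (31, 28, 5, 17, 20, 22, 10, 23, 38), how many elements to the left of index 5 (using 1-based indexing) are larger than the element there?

The element at index 5 is 20.
Elements before it: 31, 28, 5, 17
Those larger than 20: 31, 28

2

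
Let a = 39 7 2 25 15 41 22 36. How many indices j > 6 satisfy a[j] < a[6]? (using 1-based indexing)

2

The element at index 6 is 41.
Elements after it: 22, 36
Those smaller than 41: 22, 36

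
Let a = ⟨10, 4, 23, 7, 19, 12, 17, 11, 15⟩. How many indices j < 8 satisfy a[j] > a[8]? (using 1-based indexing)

4

The element at index 8 is 11.
Elements before it: 10, 4, 23, 7, 19, 12, 17
Those larger than 11: 23, 19, 12, 17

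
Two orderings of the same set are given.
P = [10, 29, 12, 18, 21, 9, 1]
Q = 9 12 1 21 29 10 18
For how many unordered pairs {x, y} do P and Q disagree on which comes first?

Assign each item its position (1..7) in the first ordering, then rewrite the second ordering as that position sequence:
positions: 10→1, 29→2, 12→3, 18→4, 21→5, 9→6, 1→7
second ordering as positions: [6, 3, 7, 5, 2, 1, 4]
Discordant pairs = inversions in this position sequence.
6: 3, 5, 2, 1, 4 → 5
3: 2, 1 → 2
7: 5, 2, 1, 4 → 4
5: 2, 1, 4 → 3
2: 1 → 1
1: 0
4: 0
Total: 5 + 2 + 4 + 3 + 1 + 0 + 0 = 15

15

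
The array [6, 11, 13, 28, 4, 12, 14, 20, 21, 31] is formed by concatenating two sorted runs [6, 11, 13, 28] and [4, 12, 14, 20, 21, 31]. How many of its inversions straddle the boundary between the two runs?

Take each right-half value and tally the left-half values above it:
r = 4: 6, 11, 13, 28 → 4
r = 12: 13, 28 → 2
r = 14: 28 → 1
r = 20: 28 → 1
r = 21: 28 → 1
r = 31: none → 0
Cross-inversions: 4 + 2 + 1 + 1 + 1 + 0 = 9

9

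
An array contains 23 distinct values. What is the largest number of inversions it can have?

A reversed (strictly descending) arrangement makes every pair an inversion, giving C(23, 2) inversions.
C(23, 2) = 23·22/2 = 253

253 inversions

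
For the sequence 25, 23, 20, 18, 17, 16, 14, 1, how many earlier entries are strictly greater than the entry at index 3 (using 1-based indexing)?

The element at index 3 is 20.
Elements before it: 25, 23
Those larger than 20: 25, 23

2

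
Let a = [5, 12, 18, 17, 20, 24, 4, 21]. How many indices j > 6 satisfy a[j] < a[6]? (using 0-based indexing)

The element at index 6 is 4.
Elements after it: 21
None of them are smaller than 4.

0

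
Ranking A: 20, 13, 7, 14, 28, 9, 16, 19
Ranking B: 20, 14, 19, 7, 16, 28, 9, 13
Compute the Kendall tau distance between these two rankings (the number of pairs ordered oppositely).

Assign each item its position (1..8) in the first ordering, then rewrite the second ordering as that position sequence:
positions: 20→1, 13→2, 7→3, 14→4, 28→5, 9→6, 16→7, 19→8
second ordering as positions: [1, 4, 8, 3, 7, 5, 6, 2]
Discordant pairs = inversions in this position sequence.
1: 0
4: 3, 2 → 2
8: 3, 7, 5, 6, 2 → 5
3: 2 → 1
7: 5, 6, 2 → 3
5: 2 → 1
6: 2 → 1
2: 0
Total: 0 + 2 + 5 + 1 + 3 + 1 + 1 + 0 = 13

13 discordant pairs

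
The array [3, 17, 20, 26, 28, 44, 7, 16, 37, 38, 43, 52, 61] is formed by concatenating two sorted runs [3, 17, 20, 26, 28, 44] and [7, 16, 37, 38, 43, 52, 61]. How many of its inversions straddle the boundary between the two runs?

Cross-inversions: 13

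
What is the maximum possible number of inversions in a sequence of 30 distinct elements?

A reversed (strictly descending) arrangement makes every pair an inversion, giving C(30, 2) inversions.
C(30, 2) = 30·29/2 = 435

Inversions: 435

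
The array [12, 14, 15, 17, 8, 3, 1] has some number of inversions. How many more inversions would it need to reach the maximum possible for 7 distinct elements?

Maximum inversions for 7 distinct elements is C(7, 2) = 7·6/2 = 21.
Current inversions — for each element, count later smaller elements:
12: 3
14: 3
15: 3
17: 3
8: 2
3: 1
1: 0
Current total: 3 + 3 + 3 + 3 + 2 + 1 + 0 = 15
Shortfall: 21 − 15 = 6

6 inversions short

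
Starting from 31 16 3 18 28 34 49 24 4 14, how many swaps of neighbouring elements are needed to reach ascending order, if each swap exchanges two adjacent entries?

Each adjacent swap fixes exactly one inversion, so the minimum swap count equals the number of inversions.
Count inversions — for each element, later elements that are smaller:
31: 16, 3, 18, 28, 24, 4, 14 → 7
16: 3, 4, 14 → 3
3: none → 0
18: 4, 14 → 2
28: 24, 4, 14 → 3
34: 24, 4, 14 → 3
49: 24, 4, 14 → 3
24: 4, 14 → 2
4: none → 0
14: none → 0
Total inversions: 7 + 3 + 0 + 2 + 3 + 3 + 3 + 2 + 0 + 0 = 23

23 swaps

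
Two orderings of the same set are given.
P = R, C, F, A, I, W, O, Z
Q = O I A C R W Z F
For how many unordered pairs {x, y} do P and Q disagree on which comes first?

Assign each item its position (1..8) in the first ordering, then rewrite the second ordering as that position sequence:
positions: R→1, C→2, F→3, A→4, I→5, W→6, O→7, Z→8
second ordering as positions: [7, 5, 4, 2, 1, 6, 8, 3]
Discordant pairs = inversions in this position sequence.
7: 5, 4, 2, 1, 6, 3 → 6
5: 4, 2, 1, 3 → 4
4: 2, 1, 3 → 3
2: 1 → 1
1: 0
6: 3 → 1
8: 3 → 1
3: 0
Total: 6 + 4 + 3 + 1 + 0 + 1 + 1 + 0 = 16

16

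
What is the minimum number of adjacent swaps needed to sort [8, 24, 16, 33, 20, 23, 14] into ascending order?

Each adjacent swap fixes exactly one inversion, so the minimum swap count equals the number of inversions.
Count inversions — for each element, later elements that are smaller:
8: none → 0
24: 16, 20, 23, 14 → 4
16: 14 → 1
33: 20, 23, 14 → 3
20: 14 → 1
23: 14 → 1
14: none → 0
Total inversions: 0 + 4 + 1 + 3 + 1 + 1 + 0 = 10

10 swaps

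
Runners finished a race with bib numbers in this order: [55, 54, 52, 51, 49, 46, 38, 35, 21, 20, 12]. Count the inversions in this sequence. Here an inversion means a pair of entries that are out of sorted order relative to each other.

Out-of-order pairs: 55

Count, for each position, how many later elements it exceeds:
55 → 54, 52, 51, 49, 46, 38, 35, 21, 20, 12 → 10
54 → 52, 51, 49, 46, 38, 35, 21, 20, 12 → 9
52 → 51, 49, 46, 38, 35, 21, 20, 12 → 8
51 → 49, 46, 38, 35, 21, 20, 12 → 7
49 → 46, 38, 35, 21, 20, 12 → 6
46 → 38, 35, 21, 20, 12 → 5
38 → 35, 21, 20, 12 → 4
35 → 21, 20, 12 → 3
21 → 20, 12 → 2
20 → 12 → 1
12 → none → 0
Sum: 10 + 9 + 8 + 7 + 6 + 5 + 4 + 3 + 2 + 1 + 0 = 55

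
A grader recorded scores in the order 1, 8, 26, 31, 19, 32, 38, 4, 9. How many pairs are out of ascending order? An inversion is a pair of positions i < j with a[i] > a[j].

Inversions: 13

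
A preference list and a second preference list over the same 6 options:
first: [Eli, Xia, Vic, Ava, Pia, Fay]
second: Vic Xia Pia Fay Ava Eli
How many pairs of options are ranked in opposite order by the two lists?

Assign each item its position (1..6) in the first ordering, then rewrite the second ordering as that position sequence:
positions: Eli→1, Xia→2, Vic→3, Ava→4, Pia→5, Fay→6
second ordering as positions: [3, 2, 5, 6, 4, 1]
Discordant pairs = inversions in this position sequence.
3: 2, 1 → 2
2: 1 → 1
5: 4, 1 → 2
6: 4, 1 → 2
4: 1 → 1
1: 0
Total: 2 + 1 + 2 + 2 + 1 + 0 = 8

8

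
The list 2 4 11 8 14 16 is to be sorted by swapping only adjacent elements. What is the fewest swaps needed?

1

Each adjacent swap fixes exactly one inversion, so the minimum swap count equals the number of inversions.
Count inversions — for each element, later elements that are smaller:
2: none → 0
4: none → 0
11: 8 → 1
8: none → 0
14: none → 0
16: none → 0
Total inversions: 0 + 0 + 1 + 0 + 0 + 0 = 1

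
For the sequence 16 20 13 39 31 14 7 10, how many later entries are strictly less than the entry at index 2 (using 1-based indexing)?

The element at index 2 is 20.
Elements after it: 13, 39, 31, 14, 7, 10
Those smaller than 20: 13, 14, 7, 10

4 such elements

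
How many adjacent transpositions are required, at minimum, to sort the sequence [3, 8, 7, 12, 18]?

Each adjacent swap fixes exactly one inversion, so the minimum swap count equals the number of inversions.
Count inversions — for each element, later elements that are smaller:
3: none → 0
8: 7 → 1
7: none → 0
12: none → 0
18: none → 0
Total inversions: 0 + 1 + 0 + 0 + 0 = 1

1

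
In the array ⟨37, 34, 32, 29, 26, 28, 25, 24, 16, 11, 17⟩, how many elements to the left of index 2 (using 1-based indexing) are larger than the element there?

The element at index 2 is 34.
Elements before it: 37
Those larger than 34: 37

1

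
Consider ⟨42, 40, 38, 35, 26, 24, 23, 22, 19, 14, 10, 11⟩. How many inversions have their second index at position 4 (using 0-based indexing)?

The element at index 4 is 26.
Elements before it: 42, 40, 38, 35
Those larger than 26: 42, 40, 38, 35

4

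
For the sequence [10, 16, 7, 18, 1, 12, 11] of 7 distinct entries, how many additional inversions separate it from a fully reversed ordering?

10 inversions short

Maximum inversions for 7 distinct elements is C(7, 2) = 7·6/2 = 21.
Current inversions — for each element, count later smaller elements:
10: 2
16: 4
7: 1
18: 3
1: 0
12: 1
11: 0
Current total: 2 + 4 + 1 + 3 + 0 + 1 + 0 = 11
Shortfall: 21 − 11 = 10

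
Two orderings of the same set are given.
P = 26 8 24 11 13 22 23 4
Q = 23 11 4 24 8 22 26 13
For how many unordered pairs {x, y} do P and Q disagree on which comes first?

There are 19 disagreeing pairs.

Assign each item its position (1..8) in the first ordering, then rewrite the second ordering as that position sequence:
positions: 26→1, 8→2, 24→3, 11→4, 13→5, 22→6, 23→7, 4→8
second ordering as positions: [7, 4, 8, 3, 2, 6, 1, 5]
Discordant pairs = inversions in this position sequence.
7: 4, 3, 2, 6, 1, 5 → 6
4: 3, 2, 1 → 3
8: 3, 2, 6, 1, 5 → 5
3: 2, 1 → 2
2: 1 → 1
6: 1, 5 → 2
1: 0
5: 0
Total: 6 + 3 + 5 + 2 + 1 + 2 + 0 + 0 = 19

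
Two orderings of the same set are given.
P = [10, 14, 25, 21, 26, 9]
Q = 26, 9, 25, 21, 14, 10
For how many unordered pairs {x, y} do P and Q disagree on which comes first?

There are 13 disagreeing pairs.

Assign each item its position (1..6) in the first ordering, then rewrite the second ordering as that position sequence:
positions: 10→1, 14→2, 25→3, 21→4, 26→5, 9→6
second ordering as positions: [5, 6, 3, 4, 2, 1]
Discordant pairs = inversions in this position sequence.
5: 3, 4, 2, 1 → 4
6: 3, 4, 2, 1 → 4
3: 2, 1 → 2
4: 2, 1 → 2
2: 1 → 1
1: 0
Total: 4 + 4 + 2 + 2 + 1 + 0 = 13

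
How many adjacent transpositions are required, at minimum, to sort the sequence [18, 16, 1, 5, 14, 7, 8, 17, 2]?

Swaps: 21

Minimum adjacent swaps = number of inversions (each swap of adjacent out-of-order elements removes one inversion and no swap can remove more).
Count inversions — for each element, later elements that are smaller:
18: 16, 1, 5, 14, 7, 8, 17, 2 → 8
16: 1, 5, 14, 7, 8, 2 → 6
1: none → 0
5: 2 → 1
14: 7, 8, 2 → 3
7: 2 → 1
8: 2 → 1
17: 2 → 1
2: none → 0
Total inversions: 8 + 6 + 0 + 1 + 3 + 1 + 1 + 1 + 0 = 21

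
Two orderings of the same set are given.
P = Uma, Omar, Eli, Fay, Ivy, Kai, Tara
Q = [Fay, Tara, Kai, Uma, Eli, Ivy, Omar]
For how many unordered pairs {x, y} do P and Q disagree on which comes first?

Assign each item its position (1..7) in the first ordering, then rewrite the second ordering as that position sequence:
positions: Uma→1, Omar→2, Eli→3, Fay→4, Ivy→5, Kai→6, Tara→7
second ordering as positions: [4, 7, 6, 1, 3, 5, 2]
Discordant pairs = inversions in this position sequence.
4: 1, 3, 2 → 3
7: 6, 1, 3, 5, 2 → 5
6: 1, 3, 5, 2 → 4
1: 0
3: 2 → 1
5: 2 → 1
2: 0
Total: 3 + 5 + 4 + 0 + 1 + 1 + 0 = 14

14 disagreeing pairs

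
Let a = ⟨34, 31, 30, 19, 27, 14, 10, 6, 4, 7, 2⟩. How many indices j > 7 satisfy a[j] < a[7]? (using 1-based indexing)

4

The element at index 7 is 10.
Elements after it: 6, 4, 7, 2
Those smaller than 10: 6, 4, 7, 2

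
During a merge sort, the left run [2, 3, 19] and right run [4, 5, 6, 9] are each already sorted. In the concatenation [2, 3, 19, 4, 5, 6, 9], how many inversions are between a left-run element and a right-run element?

For each element r of the right run, count left-run elements greater than r:
r = 4: 19 → 1
r = 5: 19 → 1
r = 6: 19 → 1
r = 9: 19 → 1
Cross-inversions: 1 + 1 + 1 + 1 = 4

4 split inversions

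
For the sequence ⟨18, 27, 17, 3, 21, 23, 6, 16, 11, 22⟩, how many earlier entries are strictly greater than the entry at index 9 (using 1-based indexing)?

The element at index 9 is 11.
Elements before it: 18, 27, 17, 3, 21, 23, 6, 16
Those larger than 11: 18, 27, 17, 21, 23, 16

6 such elements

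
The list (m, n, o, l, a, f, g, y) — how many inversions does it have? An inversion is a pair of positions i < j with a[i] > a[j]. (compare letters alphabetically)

15 inversions

For each element, count later entries that are smaller:
m: 4
n: 4
o: 4
l: 3
a: 0
f: 0
g: 0
y: 0
Sum: 4 + 4 + 4 + 3 + 0 + 0 + 0 + 0 = 15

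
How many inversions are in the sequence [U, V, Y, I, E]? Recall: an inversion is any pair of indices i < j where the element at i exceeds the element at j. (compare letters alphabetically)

7

Out-of-order index pairs (1-indexed):
(1,4): U > I
(1,5): U > E
(2,4): V > I
(2,5): V > E
(3,4): Y > I
(3,5): Y > E
(4,5): I > E
That's 7 pairs.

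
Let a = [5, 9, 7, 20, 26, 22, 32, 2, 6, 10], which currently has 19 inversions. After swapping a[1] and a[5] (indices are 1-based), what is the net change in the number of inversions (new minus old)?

Positions 1 and 5 hold 5 and 26; after swapping, the array is [26, 9, 7, 20, 5, 22, 32, 2, 6, 10].
Sweep left to right; for each value list the smaller values that follow it:
26: 8
9: 4
7: 3
20: 4
5: 1
22: 3
32: 3
2: 0
6: 0
10: 0
Sum: 8 + 4 + 3 + 4 + 1 + 3 + 3 + 0 + 0 + 0 = 26
Change: 26 − 19 = +7

+7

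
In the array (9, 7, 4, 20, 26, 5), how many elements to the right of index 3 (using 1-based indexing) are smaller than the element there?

0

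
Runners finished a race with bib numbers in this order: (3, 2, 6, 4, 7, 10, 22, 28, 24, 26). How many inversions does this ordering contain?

Inversions: 4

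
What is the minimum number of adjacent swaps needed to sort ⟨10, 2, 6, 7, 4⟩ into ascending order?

Minimum adjacent swaps = number of inversions (each swap of adjacent out-of-order elements removes one inversion and no swap can remove more).
Count inversions — for each element, later elements that are smaller:
10: 2, 6, 7, 4 → 4
2: none → 0
6: 4 → 1
7: 4 → 1
4: none → 0
Total inversions: 4 + 0 + 1 + 1 + 0 = 6

6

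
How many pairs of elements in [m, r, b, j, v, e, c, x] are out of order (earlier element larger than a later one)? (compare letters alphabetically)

Sweep left to right; for each value list the smaller values that follow it:
m → b, j, e, c → 4
r → b, j, e, c → 4
b → none → 0
j → e, c → 2
v → e, c → 2
e → c → 1
c → none → 0
x → none → 0
Sum: 4 + 4 + 0 + 2 + 2 + 1 + 0 + 0 = 13

13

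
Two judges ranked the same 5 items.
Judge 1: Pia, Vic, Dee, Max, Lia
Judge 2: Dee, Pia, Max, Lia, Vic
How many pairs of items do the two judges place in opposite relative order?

4 discordant pairs

Assign each item its position (1..5) in the first ordering, then rewrite the second ordering as that position sequence:
positions: Pia→1, Vic→2, Dee→3, Max→4, Lia→5
second ordering as positions: [3, 1, 4, 5, 2]
Discordant pairs = inversions in this position sequence.
3: 1, 2 → 2
1: 0
4: 2 → 1
5: 2 → 1
2: 0
Total: 2 + 0 + 1 + 1 + 0 = 4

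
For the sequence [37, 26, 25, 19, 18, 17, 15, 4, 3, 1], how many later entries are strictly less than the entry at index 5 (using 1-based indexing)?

The element at index 5 is 18.
Elements after it: 17, 15, 4, 3, 1
Those smaller than 18: 17, 15, 4, 3, 1

5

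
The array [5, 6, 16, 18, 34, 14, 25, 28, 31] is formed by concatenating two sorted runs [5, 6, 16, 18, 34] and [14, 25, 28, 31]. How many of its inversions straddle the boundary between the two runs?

Count, for every r in R, how many entries of L exceed r:
r = 14: 16, 18, 34 → 3
r = 25: 34 → 1
r = 28: 34 → 1
r = 31: 34 → 1
Cross-inversions: 3 + 1 + 1 + 1 = 6

6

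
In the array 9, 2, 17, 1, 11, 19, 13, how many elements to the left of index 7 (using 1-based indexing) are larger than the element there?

The element at index 7 is 13.
Elements before it: 9, 2, 17, 1, 11, 19
Those larger than 13: 17, 19

2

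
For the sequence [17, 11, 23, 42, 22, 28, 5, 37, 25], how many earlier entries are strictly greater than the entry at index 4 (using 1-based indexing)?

0

The element at index 4 is 42.
Elements before it: 17, 11, 23
None of them are larger than 42.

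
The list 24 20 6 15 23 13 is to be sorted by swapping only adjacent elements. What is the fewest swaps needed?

Each adjacent swap fixes exactly one inversion, so the minimum swap count equals the number of inversions.
Count inversions — for each element, later elements that are smaller:
24: 20, 6, 15, 23, 13 → 5
20: 6, 15, 13 → 3
6: none → 0
15: 13 → 1
23: 13 → 1
13: none → 0
Total inversions: 5 + 3 + 0 + 1 + 1 + 0 = 10

10 adjacent swaps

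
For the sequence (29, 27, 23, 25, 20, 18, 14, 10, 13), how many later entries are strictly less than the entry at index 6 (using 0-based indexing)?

2

The element at index 6 is 14.
Elements after it: 10, 13
Those smaller than 14: 10, 13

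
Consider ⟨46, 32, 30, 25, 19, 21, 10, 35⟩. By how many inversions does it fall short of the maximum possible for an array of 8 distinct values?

7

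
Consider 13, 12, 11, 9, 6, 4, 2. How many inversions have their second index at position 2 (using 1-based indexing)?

The element at index 2 is 12.
Elements before it: 13
Those larger than 12: 13

1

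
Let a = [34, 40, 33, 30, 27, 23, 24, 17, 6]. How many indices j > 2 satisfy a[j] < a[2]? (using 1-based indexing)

The element at index 2 is 40.
Elements after it: 33, 30, 27, 23, 24, 17, 6
Those smaller than 40: 33, 30, 27, 23, 24, 17, 6

7 such elements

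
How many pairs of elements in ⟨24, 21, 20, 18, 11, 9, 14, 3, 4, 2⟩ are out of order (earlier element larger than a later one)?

42

Count, for each position, how many later elements it exceeds:
24: 9
21: 8
20: 7
18: 6
11: 4
9: 3
14: 3
3: 1
4: 1
2: 0
Sum: 9 + 8 + 7 + 6 + 4 + 3 + 3 + 1 + 1 + 0 = 42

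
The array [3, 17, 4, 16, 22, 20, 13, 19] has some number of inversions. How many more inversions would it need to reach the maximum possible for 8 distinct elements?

Maximum inversions for 8 distinct elements is C(8, 2) = 8·7/2 = 28.
Current inversions — for each element, count later smaller elements:
3: 0
17: 3
4: 0
16: 1
22: 3
20: 2
13: 0
19: 0
Current total: 0 + 3 + 0 + 1 + 3 + 2 + 0 + 0 = 9
Shortfall: 28 − 9 = 19

19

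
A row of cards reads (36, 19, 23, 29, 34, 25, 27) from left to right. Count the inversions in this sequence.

Sweep left to right; for each value list the smaller values that follow it:
36: 6
19: 0
23: 0
29: 2
34: 2
25: 0
27: 0
Sum: 6 + 0 + 0 + 2 + 2 + 0 + 0 = 10

10 inversions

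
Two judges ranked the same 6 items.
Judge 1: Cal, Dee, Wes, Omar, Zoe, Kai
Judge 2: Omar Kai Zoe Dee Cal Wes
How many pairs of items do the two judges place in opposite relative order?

Assign each item its position (1..6) in the first ordering, then rewrite the second ordering as that position sequence:
positions: Cal→1, Dee→2, Wes→3, Omar→4, Zoe→5, Kai→6
second ordering as positions: [4, 6, 5, 2, 1, 3]
Discordant pairs = inversions in this position sequence.
4: 2, 1, 3 → 3
6: 5, 2, 1, 3 → 4
5: 2, 1, 3 → 3
2: 1 → 1
1: 0
3: 0
Total: 3 + 4 + 3 + 1 + 0 + 0 = 11

There are 11 discordant pairs.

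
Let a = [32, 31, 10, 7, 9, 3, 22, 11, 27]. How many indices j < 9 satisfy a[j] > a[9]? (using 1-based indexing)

The element at index 9 is 27.
Elements before it: 32, 31, 10, 7, 9, 3, 22, 11
Those larger than 27: 32, 31

2 such elements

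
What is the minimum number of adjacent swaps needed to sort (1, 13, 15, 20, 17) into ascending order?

Each adjacent swap fixes exactly one inversion, so the minimum swap count equals the number of inversions.
Count inversions — for each element, later elements that are smaller:
1: none → 0
13: none → 0
15: none → 0
20: 17 → 1
17: none → 0
Total inversions: 0 + 0 + 0 + 1 + 0 = 1

1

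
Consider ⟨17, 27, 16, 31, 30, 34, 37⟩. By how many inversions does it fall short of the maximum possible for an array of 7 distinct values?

18

Maximum inversions for 7 distinct elements is C(7, 2) = 7·6/2 = 21.
Current inversions — for each element, count later smaller elements:
17: 1
27: 1
16: 0
31: 1
30: 0
34: 0
37: 0
Current total: 1 + 1 + 0 + 1 + 0 + 0 + 0 = 3
Shortfall: 21 − 3 = 18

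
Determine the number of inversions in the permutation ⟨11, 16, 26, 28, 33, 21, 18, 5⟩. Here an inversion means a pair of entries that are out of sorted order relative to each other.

There are 14 out-of-order pairs.

Count, for each position, how many later elements it exceeds:
11 → 5 → 1
16 → 5 → 1
26 → 21, 18, 5 → 3
28 → 21, 18, 5 → 3
33 → 21, 18, 5 → 3
21 → 18, 5 → 2
18 → 5 → 1
5 → none → 0
Sum: 1 + 1 + 3 + 3 + 3 + 2 + 1 + 0 = 14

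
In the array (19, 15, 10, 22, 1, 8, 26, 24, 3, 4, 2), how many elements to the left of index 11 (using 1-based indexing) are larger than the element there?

9 such elements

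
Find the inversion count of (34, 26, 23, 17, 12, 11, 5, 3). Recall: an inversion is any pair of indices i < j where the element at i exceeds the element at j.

Count, for each position, how many later elements it exceeds:
34: 7
26: 6
23: 5
17: 4
12: 3
11: 2
5: 1
3: 0
Sum: 7 + 6 + 5 + 4 + 3 + 2 + 1 + 0 = 28

28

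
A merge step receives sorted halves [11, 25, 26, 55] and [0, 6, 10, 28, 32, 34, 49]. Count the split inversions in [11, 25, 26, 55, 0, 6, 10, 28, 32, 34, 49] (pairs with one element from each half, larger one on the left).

For each element r of the right run, count left-run elements greater than r:
r = 0: 11, 25, 26, 55 → 4
r = 6: 11, 25, 26, 55 → 4
r = 10: 11, 25, 26, 55 → 4
r = 28: 55 → 1
r = 32: 55 → 1
r = 34: 55 → 1
r = 49: 55 → 1
Cross-inversions: 4 + 4 + 4 + 1 + 1 + 1 + 1 = 16

16 cross-inversions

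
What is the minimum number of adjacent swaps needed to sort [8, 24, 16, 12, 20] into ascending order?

4

Each adjacent swap fixes exactly one inversion, so the minimum swap count equals the number of inversions.
Count inversions — for each element, later elements that are smaller:
8: none → 0
24: 16, 12, 20 → 3
16: 12 → 1
12: none → 0
20: none → 0
Total inversions: 0 + 3 + 1 + 0 + 0 = 4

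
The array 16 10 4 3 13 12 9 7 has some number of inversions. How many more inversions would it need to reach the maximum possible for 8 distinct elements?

Maximum inversions for 8 distinct elements is C(8, 2) = 8·7/2 = 28.
Current inversions — for each element, count later smaller elements:
16: 7
10: 4
4: 1
3: 0
13: 3
12: 2
9: 1
7: 0
Current total: 7 + 4 + 1 + 0 + 3 + 2 + 1 + 0 = 18
Shortfall: 28 − 18 = 10

10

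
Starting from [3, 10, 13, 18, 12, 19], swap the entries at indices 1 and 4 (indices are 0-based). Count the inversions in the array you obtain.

3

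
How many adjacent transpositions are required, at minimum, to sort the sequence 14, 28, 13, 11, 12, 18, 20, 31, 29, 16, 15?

22 swaps

Each adjacent swap fixes exactly one inversion, so the minimum swap count equals the number of inversions.
Count inversions — for each element, later elements that are smaller:
14: 13, 11, 12 → 3
28: 13, 11, 12, 18, 20, 16, 15 → 7
13: 11, 12 → 2
11: none → 0
12: none → 0
18: 16, 15 → 2
20: 16, 15 → 2
31: 29, 16, 15 → 3
29: 16, 15 → 2
16: 15 → 1
15: none → 0
Total inversions: 3 + 7 + 2 + 0 + 0 + 2 + 2 + 3 + 2 + 1 + 0 = 22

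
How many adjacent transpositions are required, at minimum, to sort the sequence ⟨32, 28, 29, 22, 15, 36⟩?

9 adjacent swaps

Minimum adjacent swaps = number of inversions (each swap of adjacent out-of-order elements removes one inversion and no swap can remove more).
Count inversions — for each element, later elements that are smaller:
32: 28, 29, 22, 15 → 4
28: 22, 15 → 2
29: 22, 15 → 2
22: 15 → 1
15: none → 0
36: none → 0
Total inversions: 4 + 2 + 2 + 1 + 0 + 0 = 9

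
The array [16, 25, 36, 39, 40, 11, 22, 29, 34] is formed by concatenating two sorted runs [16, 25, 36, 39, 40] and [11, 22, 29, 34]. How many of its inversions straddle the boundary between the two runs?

15

For each element r of the right run, count left-run elements greater than r:
r = 11: 16, 25, 36, 39, 40 → 5
r = 22: 25, 36, 39, 40 → 4
r = 29: 36, 39, 40 → 3
r = 34: 36, 39, 40 → 3
Cross-inversions: 5 + 4 + 3 + 3 = 15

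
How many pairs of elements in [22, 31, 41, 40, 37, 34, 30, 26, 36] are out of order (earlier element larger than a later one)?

Inversions: 20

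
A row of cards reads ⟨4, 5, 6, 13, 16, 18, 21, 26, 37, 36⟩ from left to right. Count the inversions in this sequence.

Element-by-element contributions:
4 → none → 0
5 → none → 0
6 → none → 0
13 → none → 0
16 → none → 0
18 → none → 0
21 → none → 0
26 → none → 0
37 → 36 → 1
36 → none → 0
Sum: 0 + 0 + 0 + 0 + 0 + 0 + 0 + 0 + 1 + 0 = 1

There is 1 out-of-order pair.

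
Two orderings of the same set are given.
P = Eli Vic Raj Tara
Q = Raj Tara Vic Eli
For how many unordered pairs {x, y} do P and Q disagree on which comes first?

Assign each item its position (1..4) in the first ordering, then rewrite the second ordering as that position sequence:
positions: Eli→1, Vic→2, Raj→3, Tara→4
second ordering as positions: [3, 4, 2, 1]
Discordant pairs = inversions in this position sequence.
3: 2, 1 → 2
4: 2, 1 → 2
2: 1 → 1
1: 0
Total: 2 + 2 + 1 + 0 = 5

5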